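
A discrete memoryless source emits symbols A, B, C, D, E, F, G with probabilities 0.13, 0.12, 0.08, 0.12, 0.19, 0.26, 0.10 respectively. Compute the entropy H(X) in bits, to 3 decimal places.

2.701 bits

H = −Σ pᵢ log₂ pᵢ.
−0.13·log₂(0.13) = 0.3826
−0.12·log₂(0.12) = 0.3671
−0.08·log₂(0.08) = 0.2915
−0.12·log₂(0.12) = 0.3671
−0.19·log₂(0.19) = 0.4552
−0.26·log₂(0.26) = 0.5053
−0.10·log₂(0.10) = 0.3322
Sum ≈ 2.7010 → 2.701 bits.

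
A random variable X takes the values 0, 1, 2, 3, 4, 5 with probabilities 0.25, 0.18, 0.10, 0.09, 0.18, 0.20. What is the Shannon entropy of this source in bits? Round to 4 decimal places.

H = −Σ pᵢ log₂ pᵢ.
−0.25·log₂(0.25) = 0.5000
−0.18·log₂(0.18) = 0.4453
−0.10·log₂(0.10) = 0.3322
−0.09·log₂(0.09) = 0.3127
−0.18·log₂(0.18) = 0.4453
−0.20·log₂(0.20) = 0.4644
Sum ≈ 2.4998 → 2.4998 bits.

2.4998 bits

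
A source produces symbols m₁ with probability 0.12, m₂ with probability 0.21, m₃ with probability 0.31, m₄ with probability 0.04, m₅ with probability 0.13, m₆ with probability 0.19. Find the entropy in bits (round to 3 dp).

2.387 bits

H = −Σ pᵢ log₂ pᵢ.
−0.12·log₂(0.12) = 0.3671
−0.21·log₂(0.21) = 0.4728
−0.31·log₂(0.31) = 0.5238
−0.04·log₂(0.04) = 0.1858
−0.13·log₂(0.13) = 0.3826
−0.19·log₂(0.19) = 0.4552
Sum ≈ 2.3873 → 2.387 bits.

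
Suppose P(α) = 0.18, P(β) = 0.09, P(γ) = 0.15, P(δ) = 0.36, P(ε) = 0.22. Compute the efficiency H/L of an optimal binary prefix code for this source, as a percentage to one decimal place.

Entropy H = −Σ p log₂ p ≈ 2.1797 bits.
Huffman merges: 9/100+3/20→6/25; 9/50+11/50→2/5; 6/25+9/25→3/5; 2/5+3/5→1. L = 56/25 ≈ 2.2400.
Efficiency = H/L = 2.1797/2.2400 = 97.3%.

97.3%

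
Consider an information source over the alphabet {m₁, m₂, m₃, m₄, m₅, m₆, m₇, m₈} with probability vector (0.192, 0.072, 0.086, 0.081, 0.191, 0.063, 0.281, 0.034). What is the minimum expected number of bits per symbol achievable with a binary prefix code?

2.769 bits/symbol

Repeatedly combine the two least-probable nodes; the expected code length is the sum of the merged weights.
merge 17/500 + 63/1000 → 97/1000
merge 9/125 + 81/1000 → 153/1000
merge 43/500 + 97/1000 → 183/1000
merge 153/1000 + 183/1000 → 42/125
merge 191/1000 + 24/125 → 383/1000
merge 281/1000 + 42/125 → 617/1000
merge 383/1000 + 617/1000 → 1
L = 97/1000 + 153/1000 + 183/1000 + 42/125 + 383/1000 + 617/1000 + 1 = 2769/1000 = 2.769 bits/symbol.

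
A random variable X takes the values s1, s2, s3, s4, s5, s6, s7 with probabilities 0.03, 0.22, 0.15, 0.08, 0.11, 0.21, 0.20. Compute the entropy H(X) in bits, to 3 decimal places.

2.622 bits

H = −Σ pᵢ log₂ pᵢ.
−0.03·log₂(0.03) = 0.1518
−0.22·log₂(0.22) = 0.4806
−0.15·log₂(0.15) = 0.4105
−0.08·log₂(0.08) = 0.2915
−0.11·log₂(0.11) = 0.3503
−0.21·log₂(0.21) = 0.4728
−0.20·log₂(0.20) = 0.4644
Sum ≈ 2.6219 → 2.622 bits.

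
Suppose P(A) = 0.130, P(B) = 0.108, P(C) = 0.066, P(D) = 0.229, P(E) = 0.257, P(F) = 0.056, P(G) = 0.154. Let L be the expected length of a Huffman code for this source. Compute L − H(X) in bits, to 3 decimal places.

Entropy H = −Σ p log₂ p ≈ 2.6275 bits.
Huffman merges: 7/125+33/500→61/500; 27/250+61/500→23/100; 13/100+77/500→71/250; 229/1000+23/100→459/1000; 257/1000+71/250→541/1000; 459/1000+541/1000→1. L = 659/250 ≈ 2.6360.
L − H = 2.6360 − 2.6275 = 0.009 bits.

0.009 bits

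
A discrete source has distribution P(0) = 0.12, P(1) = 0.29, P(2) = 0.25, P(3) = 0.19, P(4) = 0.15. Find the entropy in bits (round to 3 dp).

H = −Σ pᵢ log₂ pᵢ.
−0.12·log₂(0.12) = 0.3671
−0.29·log₂(0.29) = 0.5179
−0.25·log₂(0.25) = 0.5000
−0.19·log₂(0.19) = 0.4552
−0.15·log₂(0.15) = 0.4105
Sum ≈ 2.2507 → 2.251 bits.

2.251 bits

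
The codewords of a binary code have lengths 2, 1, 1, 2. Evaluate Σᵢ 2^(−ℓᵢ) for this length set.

With common denominator 2^2 = 4: Σ 2^(−ℓᵢ) = 1/4 + 2/4 + 2/4 + 1/4 = 6/4 = 1.5.

1.5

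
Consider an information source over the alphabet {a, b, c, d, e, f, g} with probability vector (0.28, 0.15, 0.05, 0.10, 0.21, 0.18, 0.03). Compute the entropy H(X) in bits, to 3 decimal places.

H = −Σ pᵢ log₂ pᵢ.
−0.28·log₂(0.28) = 0.5142
−0.15·log₂(0.15) = 0.4105
−0.05·log₂(0.05) = 0.2161
−0.10·log₂(0.10) = 0.3322
−0.21·log₂(0.21) = 0.4728
−0.18·log₂(0.18) = 0.4453
−0.03·log₂(0.03) = 0.1518
Sum ≈ 2.5430 → 2.543 bits.

2.543 bits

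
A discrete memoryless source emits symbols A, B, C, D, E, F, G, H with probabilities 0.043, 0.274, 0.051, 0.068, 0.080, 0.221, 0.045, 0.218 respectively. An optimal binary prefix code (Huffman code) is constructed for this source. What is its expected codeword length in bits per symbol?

Repeatedly combine the two least-probable nodes; the expected code length is the sum of the merged weights.
merge 43/1000 + 9/200 → 11/125
merge 51/1000 + 17/250 → 119/1000
merge 2/25 + 11/125 → 21/125
merge 119/1000 + 21/125 → 287/1000
merge 109/500 + 221/1000 → 439/1000
merge 137/500 + 287/1000 → 561/1000
merge 439/1000 + 561/1000 → 1
L = 11/125 + 119/1000 + 21/125 + 287/1000 + 439/1000 + 561/1000 + 1 = 1331/500 = 2.662 bits/symbol.

2.662 bits/symbol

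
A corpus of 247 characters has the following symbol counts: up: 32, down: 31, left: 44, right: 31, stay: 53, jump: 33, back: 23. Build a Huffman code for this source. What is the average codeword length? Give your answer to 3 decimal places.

Probabilities are the counts divided by 247.
Repeatedly combine the two least-probable nodes; the expected code length is the sum of the merged weights.
merge 23/247 + 31/247 → 54/247
merge 31/247 + 32/247 → 63/247
merge 33/247 + 44/247 → 77/247
merge 53/247 + 54/247 → 107/247
merge 63/247 + 77/247 → 140/247
merge 107/247 + 140/247 → 1
L = 54/247 + 63/247 + 77/247 + 107/247 + 140/247 + 1 = 688/247 ≈ 2.785 bits/symbol.

2.785 bits/symbol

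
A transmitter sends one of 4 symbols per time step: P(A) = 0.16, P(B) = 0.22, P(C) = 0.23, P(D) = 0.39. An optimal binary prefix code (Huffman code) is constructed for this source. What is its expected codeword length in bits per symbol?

1.99 bits/symbol

Repeatedly combine the two least-probable nodes; the expected code length is the sum of the merged weights.
merge 4/25 + 11/50 → 19/50
merge 23/100 + 19/50 → 61/100
merge 39/100 + 61/100 → 1
L = 19/50 + 61/100 + 1 = 199/100 = 1.99 bits/symbol.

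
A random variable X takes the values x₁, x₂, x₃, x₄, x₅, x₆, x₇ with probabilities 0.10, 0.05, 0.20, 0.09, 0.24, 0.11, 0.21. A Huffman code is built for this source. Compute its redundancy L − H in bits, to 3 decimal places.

Entropy H = −Σ p log₂ p ≈ 2.6426 bits.
Huffman merges: 1/20+9/100→7/50; 1/10+11/100→21/100; 7/50+1/5→17/50; 21/100+21/100→21/50; 6/25+17/50→29/50; 21/50+29/50→1. L = 269/100 ≈ 2.6900.
L − H = 2.6900 − 2.6426 = 0.047 bits.

0.047 bits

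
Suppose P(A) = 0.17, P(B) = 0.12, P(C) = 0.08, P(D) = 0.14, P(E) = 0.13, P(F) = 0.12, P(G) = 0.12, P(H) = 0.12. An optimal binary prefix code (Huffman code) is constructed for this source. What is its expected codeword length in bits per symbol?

Repeatedly combine the two least-probable nodes; the expected code length is the sum of the merged weights.
merge 2/25 + 3/25 → 1/5
merge 3/25 + 3/25 → 6/25
merge 3/25 + 13/100 → 1/4
merge 7/50 + 17/100 → 31/100
merge 1/5 + 6/25 → 11/25
merge 1/4 + 31/100 → 14/25
merge 11/25 + 14/25 → 1
L = 1/5 + 6/25 + 1/4 + 31/100 + 11/25 + 14/25 + 1 = 3 bits/symbol.

3 bits/symbol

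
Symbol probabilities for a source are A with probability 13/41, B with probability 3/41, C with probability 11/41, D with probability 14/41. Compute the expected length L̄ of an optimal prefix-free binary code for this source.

2 bits/symbol

Repeatedly combine the two least-probable nodes; the expected code length is the sum of the merged weights.
merge 3/41 + 11/41 → 14/41
merge 13/41 + 14/41 → 27/41
merge 14/41 + 27/41 → 1
L = 14/41 + 27/41 + 1 = 2 bits/symbol.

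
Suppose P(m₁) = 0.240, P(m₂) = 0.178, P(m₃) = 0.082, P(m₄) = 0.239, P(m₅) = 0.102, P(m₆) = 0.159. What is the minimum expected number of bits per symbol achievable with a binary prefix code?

2.521 bits/symbol

Repeatedly combine the two least-probable nodes; the expected code length is the sum of the merged weights.
merge 41/500 + 51/500 → 23/125
merge 159/1000 + 89/500 → 337/1000
merge 23/125 + 239/1000 → 423/1000
merge 6/25 + 337/1000 → 577/1000
merge 423/1000 + 577/1000 → 1
L = 23/125 + 337/1000 + 423/1000 + 577/1000 + 1 = 2521/1000 = 2.521 bits/symbol.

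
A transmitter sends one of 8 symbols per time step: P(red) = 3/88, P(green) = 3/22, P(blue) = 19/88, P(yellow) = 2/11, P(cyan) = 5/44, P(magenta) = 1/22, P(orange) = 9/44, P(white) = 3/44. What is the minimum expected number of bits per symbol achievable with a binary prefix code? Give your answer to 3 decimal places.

Repeatedly combine the two least-probable nodes; the expected code length is the sum of the merged weights.
merge 3/88 + 1/22 → 7/88
merge 3/44 + 7/88 → 13/88
merge 5/44 + 3/22 → 1/4
merge 13/88 + 2/11 → 29/88
merge 9/44 + 19/88 → 37/88
merge 1/4 + 29/88 → 51/88
merge 37/88 + 51/88 → 1
L = 7/88 + 13/88 + 1/4 + 29/88 + 37/88 + 51/88 + 1 = 247/88 ≈ 2.807 bits/symbol.

2.807 bits/symbol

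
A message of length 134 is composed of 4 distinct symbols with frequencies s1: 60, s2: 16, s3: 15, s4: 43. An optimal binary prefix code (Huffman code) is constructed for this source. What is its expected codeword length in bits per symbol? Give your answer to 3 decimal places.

1.784 bits/symbol

Probabilities are the counts divided by 134.
Repeatedly combine the two least-probable nodes; the expected code length is the sum of the merged weights.
merge 15/134 + 8/67 → 31/134
merge 31/134 + 43/134 → 37/67
merge 30/67 + 37/67 → 1
L = 31/134 + 37/67 + 1 = 239/134 ≈ 1.784 bits/symbol.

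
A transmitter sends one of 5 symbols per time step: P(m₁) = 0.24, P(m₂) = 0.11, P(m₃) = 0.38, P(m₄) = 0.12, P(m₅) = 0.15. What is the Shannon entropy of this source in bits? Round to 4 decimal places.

H = −Σ pᵢ log₂ pᵢ.
−0.24·log₂(0.24) = 0.4941
−0.11·log₂(0.11) = 0.3503
−0.38·log₂(0.38) = 0.5305
−0.12·log₂(0.12) = 0.3671
−0.15·log₂(0.15) = 0.4105
Sum ≈ 2.1525 → 2.1525 bits.

2.1525 bits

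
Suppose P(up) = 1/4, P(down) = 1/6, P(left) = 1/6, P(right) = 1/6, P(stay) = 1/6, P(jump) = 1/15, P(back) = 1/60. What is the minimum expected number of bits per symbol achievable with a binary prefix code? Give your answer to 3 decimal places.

2.667 bits/symbol

Repeatedly combine the two least-probable nodes; the expected code length is the sum of the merged weights.
merge 1/60 + 1/15 → 1/12
merge 1/12 + 1/6 → 1/4
merge 1/6 + 1/6 → 1/3
merge 1/6 + 1/4 → 5/12
merge 1/4 + 1/3 → 7/12
merge 5/12 + 7/12 → 1
L = 1/12 + 1/4 + 1/3 + 5/12 + 7/12 + 1 = 8/3 ≈ 2.667 bits/symbol.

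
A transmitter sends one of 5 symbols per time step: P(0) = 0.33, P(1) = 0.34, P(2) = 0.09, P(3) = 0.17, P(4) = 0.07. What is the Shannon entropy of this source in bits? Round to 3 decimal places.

H = −Σ pᵢ log₂ pᵢ.
−0.33·log₂(0.33) = 0.5278
−0.34·log₂(0.34) = 0.5292
−0.09·log₂(0.09) = 0.3127
−0.17·log₂(0.17) = 0.4346
−0.07·log₂(0.07) = 0.2686
Sum ≈ 2.0728 → 2.073 bits.

2.073 bits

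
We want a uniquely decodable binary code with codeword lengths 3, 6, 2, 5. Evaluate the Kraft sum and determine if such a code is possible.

With common denominator 2^6 = 64: Σ 2^(−ℓᵢ) = 8/64 + 1/64 + 16/64 + 2/64 = 27/64 = 0.421875.
Kraft's inequality requires Σ ≤ 1; here Σ = 0.421875 ≤ 1, so such a prefix code exists.

0.421875; yes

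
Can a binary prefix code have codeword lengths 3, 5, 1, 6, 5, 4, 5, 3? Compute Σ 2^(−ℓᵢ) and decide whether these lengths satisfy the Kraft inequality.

0.921875; yes

With common denominator 2^6 = 64: Σ 2^(−ℓᵢ) = 8/64 + 2/64 + 32/64 + 1/64 + 2/64 + 4/64 + 2/64 + 8/64 = 59/64 = 0.921875.
Kraft's inequality requires Σ ≤ 1; here Σ = 0.921875 ≤ 1, so such a prefix code exists.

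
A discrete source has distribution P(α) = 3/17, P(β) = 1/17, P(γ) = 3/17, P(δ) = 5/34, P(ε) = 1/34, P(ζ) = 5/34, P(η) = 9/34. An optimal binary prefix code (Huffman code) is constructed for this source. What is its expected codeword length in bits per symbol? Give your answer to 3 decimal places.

2.647 bits/symbol

Repeatedly combine the two least-probable nodes; the expected code length is the sum of the merged weights.
merge 1/34 + 1/17 → 3/34
merge 3/34 + 5/34 → 4/17
merge 5/34 + 3/17 → 11/34
merge 3/17 + 4/17 → 7/17
merge 9/34 + 11/34 → 10/17
merge 7/17 + 10/17 → 1
L = 3/34 + 4/17 + 11/34 + 7/17 + 10/17 + 1 = 45/17 ≈ 2.647 bits/symbol.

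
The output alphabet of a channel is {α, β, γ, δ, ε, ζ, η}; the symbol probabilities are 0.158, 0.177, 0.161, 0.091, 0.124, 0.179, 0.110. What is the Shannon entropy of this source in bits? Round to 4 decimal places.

H = −Σ pᵢ log₂ pᵢ.
−0.158·log₂(0.158) = 0.4206
−0.177·log₂(0.177) = 0.4422
−0.161·log₂(0.161) = 0.4242
−0.091·log₂(0.091) = 0.3147
−0.124·log₂(0.124) = 0.3734
−0.179·log₂(0.179) = 0.4443
−0.110·log₂(0.110) = 0.3503
Sum ≈ 2.7697 → 2.7697 bits.

2.7697 bits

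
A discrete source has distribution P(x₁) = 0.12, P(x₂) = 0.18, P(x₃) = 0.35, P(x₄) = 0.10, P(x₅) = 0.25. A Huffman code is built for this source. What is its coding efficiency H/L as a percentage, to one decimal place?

Entropy H = −Σ p log₂ p ≈ 2.1747 bits.
Huffman merges: 1/10+3/25→11/50; 9/50+11/50→2/5; 1/4+7/20→3/5; 2/5+3/5→1. L = 111/50 ≈ 2.2200.
Efficiency = H/L = 2.1747/2.2200 = 98.0%.

98.0%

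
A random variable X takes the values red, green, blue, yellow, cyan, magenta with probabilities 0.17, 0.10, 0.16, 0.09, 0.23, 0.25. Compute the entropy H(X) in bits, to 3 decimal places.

H = −Σ pᵢ log₂ pᵢ.
−0.17·log₂(0.17) = 0.4346
−0.10·log₂(0.10) = 0.3322
−0.16·log₂(0.16) = 0.4230
−0.09·log₂(0.09) = 0.3127
−0.23·log₂(0.23) = 0.4877
−0.25·log₂(0.25) = 0.5000
Sum ≈ 2.4901 → 2.490 bits.

2.490 bits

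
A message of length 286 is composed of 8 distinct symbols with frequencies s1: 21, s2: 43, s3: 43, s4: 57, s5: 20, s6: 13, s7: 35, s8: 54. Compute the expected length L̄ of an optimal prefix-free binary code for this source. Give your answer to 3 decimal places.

Probabilities are the counts divided by 286.
Repeatedly combine the two least-probable nodes; the expected code length is the sum of the merged weights.
merge 1/22 + 10/143 → 3/26
merge 21/286 + 3/26 → 27/143
merge 35/286 + 43/286 → 3/11
merge 43/286 + 27/143 → 97/286
merge 27/143 + 57/286 → 111/286
merge 3/11 + 97/286 → 175/286
merge 111/286 + 175/286 → 1
L = 3/26 + 27/143 + 3/11 + 97/286 + 111/286 + 175/286 + 1 = 417/143 ≈ 2.916 bits/symbol.

2.916 bits/symbol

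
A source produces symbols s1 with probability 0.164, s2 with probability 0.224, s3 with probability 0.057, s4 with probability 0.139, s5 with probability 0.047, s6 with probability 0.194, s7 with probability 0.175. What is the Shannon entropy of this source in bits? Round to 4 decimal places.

H = −Σ pᵢ log₂ pᵢ.
−0.164·log₂(0.164) = 0.4278
−0.224·log₂(0.224) = 0.4835
−0.057·log₂(0.057) = 0.2356
−0.139·log₂(0.139) = 0.3957
−0.047·log₂(0.047) = 0.2073
−0.194·log₂(0.194) = 0.4590
−0.175·log₂(0.175) = 0.4401
Sum ≈ 2.6489 → 2.6489 bits.

2.6489 bits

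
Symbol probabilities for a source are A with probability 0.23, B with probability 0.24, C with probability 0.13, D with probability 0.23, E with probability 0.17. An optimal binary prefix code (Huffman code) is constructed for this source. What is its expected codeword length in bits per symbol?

Repeatedly combine the two least-probable nodes; the expected code length is the sum of the merged weights.
merge 13/100 + 17/100 → 3/10
merge 23/100 + 23/100 → 23/50
merge 6/25 + 3/10 → 27/50
merge 23/50 + 27/50 → 1
L = 3/10 + 23/50 + 27/50 + 1 = 23/10 = 2.3 bits/symbol.

2.3 bits/symbol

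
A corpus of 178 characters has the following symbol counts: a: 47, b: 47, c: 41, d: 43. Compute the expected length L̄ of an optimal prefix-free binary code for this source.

2 bits/symbol

Probabilities are the counts divided by 178.
Repeatedly combine the two least-probable nodes; the expected code length is the sum of the merged weights.
merge 41/178 + 43/178 → 42/89
merge 47/178 + 47/178 → 47/89
merge 42/89 + 47/89 → 1
L = 42/89 + 47/89 + 1 = 2 bits/symbol.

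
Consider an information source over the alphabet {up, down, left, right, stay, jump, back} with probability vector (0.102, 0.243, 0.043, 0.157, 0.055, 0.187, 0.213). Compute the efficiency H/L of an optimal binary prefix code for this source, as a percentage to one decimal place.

Entropy H = −Σ p log₂ p ≈ 2.6041 bits.
Huffman merges: 43/1000+11/200→49/500; 49/500+51/500→1/5; 157/1000+187/1000→43/125; 1/5+213/1000→413/1000; 243/1000+43/125→587/1000; 413/1000+587/1000→1. L = 1321/500 ≈ 2.6420.
Efficiency = H/L = 2.6041/2.6420 = 98.6%.

98.6%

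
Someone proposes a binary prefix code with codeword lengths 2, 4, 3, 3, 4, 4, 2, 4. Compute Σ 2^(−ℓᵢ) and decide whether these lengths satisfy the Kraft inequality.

1; yes

With common denominator 2^4 = 16: Σ 2^(−ℓᵢ) = 4/16 + 1/16 + 2/16 + 2/16 + 1/16 + 1/16 + 4/16 + 1/16 = 16/16 = 1.
Kraft's inequality requires Σ ≤ 1; here Σ = 1 ≤ 1, so such a prefix code exists.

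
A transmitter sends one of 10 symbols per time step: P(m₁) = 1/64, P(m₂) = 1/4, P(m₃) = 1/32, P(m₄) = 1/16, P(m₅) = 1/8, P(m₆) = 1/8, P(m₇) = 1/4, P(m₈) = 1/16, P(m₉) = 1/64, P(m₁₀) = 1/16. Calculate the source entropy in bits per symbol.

2.84375 bits

Each probability is a power of 1/2, so log₂(1/p) is an integer.
H = Σ p·log₂(1/p) = 1/64·6 + 1/4·2 + 1/32·5 + 1/16·4 + 1/8·3 + 1/8·3 + 1/4·2 + 1/16·4 + 1/64·6 + 1/16·4 = 2.84375 bits.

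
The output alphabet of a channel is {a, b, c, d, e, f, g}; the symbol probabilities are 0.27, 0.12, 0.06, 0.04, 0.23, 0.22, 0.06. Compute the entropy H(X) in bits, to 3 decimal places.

H = −Σ pᵢ log₂ pᵢ.
−0.27·log₂(0.27) = 0.5100
−0.12·log₂(0.12) = 0.3671
−0.06·log₂(0.06) = 0.2435
−0.04·log₂(0.04) = 0.1858
−0.23·log₂(0.23) = 0.4877
−0.22·log₂(0.22) = 0.4806
−0.06·log₂(0.06) = 0.2435
Sum ≈ 2.5182 → 2.518 bits.

2.518 bits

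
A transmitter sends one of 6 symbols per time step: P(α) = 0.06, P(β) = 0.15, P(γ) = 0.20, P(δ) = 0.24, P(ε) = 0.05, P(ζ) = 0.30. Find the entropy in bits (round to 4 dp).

H = −Σ pᵢ log₂ pᵢ.
−0.06·log₂(0.06) = 0.2435
−0.15·log₂(0.15) = 0.4105
−0.20·log₂(0.20) = 0.4644
−0.24·log₂(0.24) = 0.4941
−0.05·log₂(0.05) = 0.2161
−0.30·log₂(0.30) = 0.5211
Sum ≈ 2.3498 → 2.3498 bits.

2.3498 bits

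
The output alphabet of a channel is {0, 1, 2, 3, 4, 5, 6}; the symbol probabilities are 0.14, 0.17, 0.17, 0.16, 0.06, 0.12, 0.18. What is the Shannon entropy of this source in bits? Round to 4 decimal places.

2.7452 bits

H = −Σ pᵢ log₂ pᵢ.
−0.14·log₂(0.14) = 0.3971
−0.17·log₂(0.17) = 0.4346
−0.17·log₂(0.17) = 0.4346
−0.16·log₂(0.16) = 0.4230
−0.06·log₂(0.06) = 0.2435
−0.12·log₂(0.12) = 0.3671
−0.18·log₂(0.18) = 0.4453
Sum ≈ 2.7452 → 2.7452 bits.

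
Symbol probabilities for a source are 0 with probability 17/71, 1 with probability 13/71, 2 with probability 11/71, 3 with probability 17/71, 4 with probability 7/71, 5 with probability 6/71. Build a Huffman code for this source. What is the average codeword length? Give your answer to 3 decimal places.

2.521 bits/symbol

Repeatedly combine the two least-probable nodes; the expected code length is the sum of the merged weights.
merge 6/71 + 7/71 → 13/71
merge 11/71 + 13/71 → 24/71
merge 13/71 + 17/71 → 30/71
merge 17/71 + 24/71 → 41/71
merge 30/71 + 41/71 → 1
L = 13/71 + 24/71 + 30/71 + 41/71 + 1 = 179/71 ≈ 2.521 bits/symbol.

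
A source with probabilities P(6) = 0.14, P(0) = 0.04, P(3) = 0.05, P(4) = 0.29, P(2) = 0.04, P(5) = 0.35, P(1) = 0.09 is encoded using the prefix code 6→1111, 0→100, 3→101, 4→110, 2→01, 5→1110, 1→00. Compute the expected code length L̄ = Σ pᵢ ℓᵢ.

3.36 bits/symbol

L̄ = Σ pᵢ·ℓᵢ = 0.14·4 + 0.04·3 + 0.05·3 + 0.29·3 + 0.04·2 + 0.35·4 + 0.09·2 = 3.36 bits/symbol.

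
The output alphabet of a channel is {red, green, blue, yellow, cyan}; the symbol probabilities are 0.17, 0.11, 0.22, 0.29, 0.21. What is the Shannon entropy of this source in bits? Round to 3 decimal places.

H = −Σ pᵢ log₂ pᵢ.
−0.17·log₂(0.17) = 0.4346
−0.11·log₂(0.11) = 0.3503
−0.22·log₂(0.22) = 0.4806
−0.29·log₂(0.29) = 0.5179
−0.21·log₂(0.21) = 0.4728
Sum ≈ 2.2562 → 2.256 bits.

2.256 bits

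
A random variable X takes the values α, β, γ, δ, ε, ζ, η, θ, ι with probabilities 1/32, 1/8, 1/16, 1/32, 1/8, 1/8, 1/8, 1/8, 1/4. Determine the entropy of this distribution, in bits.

Each probability is a power of 1/2, so log₂(1/p) is an integer.
H = Σ p·log₂(1/p) = 1/32·5 + 1/8·3 + 1/16·4 + 1/32·5 + 1/8·3 + 1/8·3 + 1/8·3 + 1/8·3 + 1/4·2 = 2.9375 bits.

2.9375 bits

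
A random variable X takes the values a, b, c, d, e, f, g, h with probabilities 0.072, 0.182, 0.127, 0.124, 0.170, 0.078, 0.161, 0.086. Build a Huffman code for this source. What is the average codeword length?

2.968 bits/symbol

Repeatedly combine the two least-probable nodes; the expected code length is the sum of the merged weights.
merge 9/125 + 39/500 → 3/20
merge 43/500 + 31/250 → 21/100
merge 127/1000 + 3/20 → 277/1000
merge 161/1000 + 17/100 → 331/1000
merge 91/500 + 21/100 → 49/125
merge 277/1000 + 331/1000 → 76/125
merge 49/125 + 76/125 → 1
L = 3/20 + 21/100 + 277/1000 + 331/1000 + 49/125 + 76/125 + 1 = 371/125 = 2.968 bits/symbol.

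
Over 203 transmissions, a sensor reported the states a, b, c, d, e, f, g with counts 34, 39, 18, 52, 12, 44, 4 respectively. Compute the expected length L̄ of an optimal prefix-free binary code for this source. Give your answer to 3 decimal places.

2.581 bits/symbol

Probabilities are the counts divided by 203.
Repeatedly combine the two least-probable nodes; the expected code length is the sum of the merged weights.
merge 4/203 + 12/203 → 16/203
merge 16/203 + 18/203 → 34/203
merge 34/203 + 34/203 → 68/203
merge 39/203 + 44/203 → 83/203
merge 52/203 + 68/203 → 120/203
merge 83/203 + 120/203 → 1
L = 16/203 + 34/203 + 68/203 + 83/203 + 120/203 + 1 = 524/203 ≈ 2.581 bits/symbol.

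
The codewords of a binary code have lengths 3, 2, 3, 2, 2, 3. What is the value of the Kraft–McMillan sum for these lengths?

With common denominator 2^3 = 8: Σ 2^(−ℓᵢ) = 1/8 + 2/8 + 1/8 + 2/8 + 2/8 + 1/8 = 9/8 = 1.125.

1.125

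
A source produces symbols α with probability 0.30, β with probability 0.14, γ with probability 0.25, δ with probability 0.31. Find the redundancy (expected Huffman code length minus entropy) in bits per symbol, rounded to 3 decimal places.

0.058 bits

Entropy H = −Σ p log₂ p ≈ 1.9420 bits.
Huffman merges: 7/50+1/4→39/100; 3/10+31/100→61/100; 39/100+61/100→1. L = 2 ≈ 2.0000.
L − H = 2.0000 − 1.9420 = 0.058 bits.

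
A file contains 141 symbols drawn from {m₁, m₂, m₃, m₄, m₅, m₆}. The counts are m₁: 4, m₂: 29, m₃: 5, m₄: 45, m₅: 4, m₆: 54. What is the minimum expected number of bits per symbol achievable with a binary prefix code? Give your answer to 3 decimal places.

2.064 bits/symbol

Probabilities are the counts divided by 141.
Repeatedly combine the two least-probable nodes; the expected code length is the sum of the merged weights.
merge 4/141 + 4/141 → 8/141
merge 5/141 + 8/141 → 13/141
merge 13/141 + 29/141 → 14/47
merge 14/47 + 15/47 → 29/47
merge 18/47 + 29/47 → 1
L = 8/141 + 13/141 + 14/47 + 29/47 + 1 = 97/47 ≈ 2.064 bits/symbol.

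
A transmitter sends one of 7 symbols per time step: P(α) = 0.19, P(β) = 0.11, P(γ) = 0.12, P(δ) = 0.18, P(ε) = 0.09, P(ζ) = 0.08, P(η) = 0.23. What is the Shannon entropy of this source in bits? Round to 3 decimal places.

2.710 bits

H = −Σ pᵢ log₂ pᵢ.
−0.19·log₂(0.19) = 0.4552
−0.11·log₂(0.11) = 0.3503
−0.12·log₂(0.12) = 0.3671
−0.18·log₂(0.18) = 0.4453
−0.09·log₂(0.09) = 0.3127
−0.08·log₂(0.08) = 0.2915
−0.23·log₂(0.23) = 0.4877
Sum ≈ 2.7097 → 2.710 bits.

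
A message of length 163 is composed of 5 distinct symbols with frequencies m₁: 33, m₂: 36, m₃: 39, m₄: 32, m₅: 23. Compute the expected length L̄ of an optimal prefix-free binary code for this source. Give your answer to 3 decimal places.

2.337 bits/symbol

Probabilities are the counts divided by 163.
Repeatedly combine the two least-probable nodes; the expected code length is the sum of the merged weights.
merge 23/163 + 32/163 → 55/163
merge 33/163 + 36/163 → 69/163
merge 39/163 + 55/163 → 94/163
merge 69/163 + 94/163 → 1
L = 55/163 + 69/163 + 94/163 + 1 = 381/163 ≈ 2.337 bits/symbol.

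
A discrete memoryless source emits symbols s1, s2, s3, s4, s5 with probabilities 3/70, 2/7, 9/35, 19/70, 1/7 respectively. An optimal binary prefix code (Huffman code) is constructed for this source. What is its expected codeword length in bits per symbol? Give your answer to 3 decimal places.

Repeatedly combine the two least-probable nodes; the expected code length is the sum of the merged weights.
merge 3/70 + 1/7 → 13/70
merge 13/70 + 9/35 → 31/70
merge 19/70 + 2/7 → 39/70
merge 31/70 + 39/70 → 1
L = 13/70 + 31/70 + 39/70 + 1 = 153/70 ≈ 2.186 bits/symbol.

2.186 bits/symbol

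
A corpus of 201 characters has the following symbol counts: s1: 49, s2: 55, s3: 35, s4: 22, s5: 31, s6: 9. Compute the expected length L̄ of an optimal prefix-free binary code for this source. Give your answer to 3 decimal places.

2.463 bits/symbol

Probabilities are the counts divided by 201.
Repeatedly combine the two least-probable nodes; the expected code length is the sum of the merged weights.
merge 3/67 + 22/201 → 31/201
merge 31/201 + 31/201 → 62/201
merge 35/201 + 49/201 → 28/67
merge 55/201 + 62/201 → 39/67
merge 28/67 + 39/67 → 1
L = 31/201 + 62/201 + 28/67 + 39/67 + 1 = 165/67 ≈ 2.463 bits/symbol.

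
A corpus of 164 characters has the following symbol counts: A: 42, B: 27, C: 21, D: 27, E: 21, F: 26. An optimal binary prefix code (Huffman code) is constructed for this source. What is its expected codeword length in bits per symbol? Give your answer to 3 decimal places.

2.579 bits/symbol

Probabilities are the counts divided by 164.
Repeatedly combine the two least-probable nodes; the expected code length is the sum of the merged weights.
merge 21/164 + 21/164 → 21/82
merge 13/82 + 27/164 → 53/164
merge 27/164 + 21/82 → 69/164
merge 21/82 + 53/164 → 95/164
merge 69/164 + 95/164 → 1
L = 21/82 + 53/164 + 69/164 + 95/164 + 1 = 423/164 ≈ 2.579 bits/symbol.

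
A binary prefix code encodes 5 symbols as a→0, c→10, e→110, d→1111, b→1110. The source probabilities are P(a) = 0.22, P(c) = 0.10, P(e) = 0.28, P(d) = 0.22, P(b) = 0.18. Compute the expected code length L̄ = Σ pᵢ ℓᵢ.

L̄ = Σ pᵢ·ℓᵢ = 0.22·1 + 0.10·2 + 0.28·3 + 0.22·4 + 0.18·4 = 2.86 bits/symbol.

2.86 bits/symbol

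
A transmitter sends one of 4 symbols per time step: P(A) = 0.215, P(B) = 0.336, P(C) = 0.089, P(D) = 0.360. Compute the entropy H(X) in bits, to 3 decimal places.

H = −Σ pᵢ log₂ pᵢ.
−0.215·log₂(0.215) = 0.4768
−0.336·log₂(0.336) = 0.5287
−0.089·log₂(0.089) = 0.3106
−0.360·log₂(0.360) = 0.5306
Sum ≈ 1.8467 → 1.847 bits.

1.847 bits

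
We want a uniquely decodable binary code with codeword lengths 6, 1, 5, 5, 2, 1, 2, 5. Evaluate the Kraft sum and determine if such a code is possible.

1.609375; no

With common denominator 2^6 = 64: Σ 2^(−ℓᵢ) = 1/64 + 32/64 + 2/64 + 2/64 + 16/64 + 32/64 + 16/64 + 2/64 = 103/64 = 1.609375.
Kraft's inequality requires Σ ≤ 1; here Σ = 1.609375 > 1, so no such prefix code exists.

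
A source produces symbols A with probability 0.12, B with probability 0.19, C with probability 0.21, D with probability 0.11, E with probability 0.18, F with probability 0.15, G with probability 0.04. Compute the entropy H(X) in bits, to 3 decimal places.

2.687 bits

H = −Σ pᵢ log₂ pᵢ.
−0.12·log₂(0.12) = 0.3671
−0.19·log₂(0.19) = 0.4552
−0.21·log₂(0.21) = 0.4728
−0.11·log₂(0.11) = 0.3503
−0.18·log₂(0.18) = 0.4453
−0.15·log₂(0.15) = 0.4105
−0.04·log₂(0.04) = 0.1858
Sum ≈ 2.6870 → 2.687 bits.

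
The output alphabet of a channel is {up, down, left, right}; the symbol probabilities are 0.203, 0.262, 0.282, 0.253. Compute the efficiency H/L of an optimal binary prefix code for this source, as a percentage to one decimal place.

Entropy H = −Σ p log₂ p ≈ 1.9899 bits.
Huffman merges: 203/1000+253/1000→57/125; 131/500+141/500→68/125; 57/125+68/125→1. L = 2 ≈ 2.0000.
Efficiency = H/L = 1.9899/2.0000 = 99.5%.

99.5%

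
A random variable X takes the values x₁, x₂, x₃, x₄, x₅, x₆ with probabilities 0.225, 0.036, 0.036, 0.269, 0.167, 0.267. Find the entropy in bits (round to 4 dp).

2.2789 bits

H = −Σ pᵢ log₂ pᵢ.
−0.225·log₂(0.225) = 0.4842
−0.036·log₂(0.036) = 0.1727
−0.036·log₂(0.036) = 0.1727
−0.269·log₂(0.269) = 0.5096
−0.167·log₂(0.167) = 0.4312
−0.267·log₂(0.267) = 0.5087
Sum ≈ 2.2789 → 2.2789 bits.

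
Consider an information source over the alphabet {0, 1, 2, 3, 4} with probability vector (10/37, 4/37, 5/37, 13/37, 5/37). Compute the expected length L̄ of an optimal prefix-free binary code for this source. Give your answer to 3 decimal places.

Repeatedly combine the two least-probable nodes; the expected code length is the sum of the merged weights.
merge 4/37 + 5/37 → 9/37
merge 5/37 + 9/37 → 14/37
merge 10/37 + 13/37 → 23/37
merge 14/37 + 23/37 → 1
L = 9/37 + 14/37 + 23/37 + 1 = 83/37 ≈ 2.243 bits/symbol.

2.243 bits/symbol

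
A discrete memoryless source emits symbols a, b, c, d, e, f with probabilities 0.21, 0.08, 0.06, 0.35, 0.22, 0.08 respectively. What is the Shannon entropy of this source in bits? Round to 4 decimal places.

2.3100 bits

H = −Σ pᵢ log₂ pᵢ.
−0.21·log₂(0.21) = 0.4728
−0.08·log₂(0.08) = 0.2915
−0.06·log₂(0.06) = 0.2435
−0.35·log₂(0.35) = 0.5301
−0.22·log₂(0.22) = 0.4806
−0.08·log₂(0.08) = 0.2915
Sum ≈ 2.3100 → 2.3100 bits.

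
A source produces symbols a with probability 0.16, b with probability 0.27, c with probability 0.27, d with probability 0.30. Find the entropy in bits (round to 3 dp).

1.964 bits

H = −Σ pᵢ log₂ pᵢ.
−0.16·log₂(0.16) = 0.4230
−0.27·log₂(0.27) = 0.5100
−0.27·log₂(0.27) = 0.5100
−0.30·log₂(0.30) = 0.5211
Sum ≈ 1.9641 → 1.964 bits.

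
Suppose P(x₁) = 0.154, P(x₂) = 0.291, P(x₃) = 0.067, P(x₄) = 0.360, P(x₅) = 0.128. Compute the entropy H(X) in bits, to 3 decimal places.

2.105 bits

H = −Σ pᵢ log₂ pᵢ.
−0.154·log₂(0.154) = 0.4156
−0.291·log₂(0.291) = 0.5182
−0.067·log₂(0.067) = 0.2613
−0.360·log₂(0.360) = 0.5306
−0.128·log₂(0.128) = 0.3796
Sum ≈ 2.1054 → 2.105 bits.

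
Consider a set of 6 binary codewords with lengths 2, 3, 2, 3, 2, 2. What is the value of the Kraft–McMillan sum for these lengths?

With common denominator 2^3 = 8: Σ 2^(−ℓᵢ) = 2/8 + 1/8 + 2/8 + 1/8 + 2/8 + 2/8 = 10/8 = 1.25.

1.25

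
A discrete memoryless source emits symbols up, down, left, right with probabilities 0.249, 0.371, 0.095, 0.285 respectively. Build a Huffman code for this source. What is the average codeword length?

Repeatedly combine the two least-probable nodes; the expected code length is the sum of the merged weights.
merge 19/200 + 249/1000 → 43/125
merge 57/200 + 43/125 → 629/1000
merge 371/1000 + 629/1000 → 1
L = 43/125 + 629/1000 + 1 = 1973/1000 = 1.973 bits/symbol.

1.973 bits/symbol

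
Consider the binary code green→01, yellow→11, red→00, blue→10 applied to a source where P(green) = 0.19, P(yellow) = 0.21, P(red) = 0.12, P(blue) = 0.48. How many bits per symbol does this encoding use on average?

L̄ = Σ pᵢ·ℓᵢ = 0.19·2 + 0.21·2 + 0.12·2 + 0.48·2 = 2 bits/symbol.

2 bits/symbol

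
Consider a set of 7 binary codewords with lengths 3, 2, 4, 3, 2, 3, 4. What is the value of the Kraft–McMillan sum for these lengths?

1

With common denominator 2^4 = 16: Σ 2^(−ℓᵢ) = 2/16 + 4/16 + 1/16 + 2/16 + 4/16 + 2/16 + 1/16 = 16/16 = 1.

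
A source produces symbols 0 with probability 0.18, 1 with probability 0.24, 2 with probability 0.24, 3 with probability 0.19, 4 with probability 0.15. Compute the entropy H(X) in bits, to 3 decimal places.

H = −Σ pᵢ log₂ pᵢ.
−0.18·log₂(0.18) = 0.4453
−0.24·log₂(0.24) = 0.4941
−0.24·log₂(0.24) = 0.4941
−0.19·log₂(0.19) = 0.4552
−0.15·log₂(0.15) = 0.4105
Sum ≈ 2.2993 → 2.299 bits.

2.299 bits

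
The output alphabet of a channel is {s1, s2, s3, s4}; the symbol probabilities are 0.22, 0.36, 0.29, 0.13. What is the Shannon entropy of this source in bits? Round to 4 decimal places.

1.9117 bits

H = −Σ pᵢ log₂ pᵢ.
−0.22·log₂(0.22) = 0.4806
−0.36·log₂(0.36) = 0.5306
−0.29·log₂(0.29) = 0.5179
−0.13·log₂(0.13) = 0.3826
Sum ≈ 1.9117 → 1.9117 bits.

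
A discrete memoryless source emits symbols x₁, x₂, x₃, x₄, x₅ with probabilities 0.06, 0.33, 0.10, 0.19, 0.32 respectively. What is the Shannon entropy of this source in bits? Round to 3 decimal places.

H = −Σ pᵢ log₂ pᵢ.
−0.06·log₂(0.06) = 0.2435
−0.33·log₂(0.33) = 0.5278
−0.10·log₂(0.10) = 0.3322
−0.19·log₂(0.19) = 0.4552
−0.32·log₂(0.32) = 0.5260
Sum ≈ 2.0848 → 2.085 bits.

2.085 bits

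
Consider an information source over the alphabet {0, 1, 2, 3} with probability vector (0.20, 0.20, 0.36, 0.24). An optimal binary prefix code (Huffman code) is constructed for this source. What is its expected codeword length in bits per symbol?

Repeatedly combine the two least-probable nodes; the expected code length is the sum of the merged weights.
merge 1/5 + 1/5 → 2/5
merge 6/25 + 9/25 → 3/5
merge 2/5 + 3/5 → 1
L = 2/5 + 3/5 + 1 = 2 bits/symbol.

2 bits/symbol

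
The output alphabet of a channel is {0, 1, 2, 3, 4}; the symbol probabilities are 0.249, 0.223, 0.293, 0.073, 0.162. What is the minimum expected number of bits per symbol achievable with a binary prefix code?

2.235 bits/symbol

Repeatedly combine the two least-probable nodes; the expected code length is the sum of the merged weights.
merge 73/1000 + 81/500 → 47/200
merge 223/1000 + 47/200 → 229/500
merge 249/1000 + 293/1000 → 271/500
merge 229/500 + 271/500 → 1
L = 47/200 + 229/500 + 271/500 + 1 = 447/200 = 2.235 bits/symbol.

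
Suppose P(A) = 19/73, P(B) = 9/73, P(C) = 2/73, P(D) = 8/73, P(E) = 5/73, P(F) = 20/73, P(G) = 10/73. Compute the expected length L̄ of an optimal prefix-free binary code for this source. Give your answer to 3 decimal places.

2.562 bits/symbol

Repeatedly combine the two least-probable nodes; the expected code length is the sum of the merged weights.
merge 2/73 + 5/73 → 7/73
merge 7/73 + 8/73 → 15/73
merge 9/73 + 10/73 → 19/73
merge 15/73 + 19/73 → 34/73
merge 19/73 + 20/73 → 39/73
merge 34/73 + 39/73 → 1
L = 7/73 + 15/73 + 19/73 + 34/73 + 39/73 + 1 = 187/73 ≈ 2.562 bits/symbol.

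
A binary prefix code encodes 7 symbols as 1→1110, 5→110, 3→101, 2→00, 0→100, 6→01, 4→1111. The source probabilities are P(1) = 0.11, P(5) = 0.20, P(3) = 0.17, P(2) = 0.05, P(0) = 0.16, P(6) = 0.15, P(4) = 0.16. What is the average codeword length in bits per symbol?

L̄ = Σ pᵢ·ℓᵢ = 0.11·4 + 0.20·3 + 0.17·3 + 0.05·2 + 0.16·3 + 0.15·2 + 0.16·4 = 3.07 bits/symbol.

3.07 bits/symbol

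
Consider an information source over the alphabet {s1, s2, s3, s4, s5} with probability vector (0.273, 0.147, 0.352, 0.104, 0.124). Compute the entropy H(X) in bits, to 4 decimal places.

2.1612 bits

H = −Σ pᵢ log₂ pᵢ.
−0.273·log₂(0.273) = 0.5113
−0.147·log₂(0.147) = 0.4066
−0.352·log₂(0.352) = 0.5302
−0.104·log₂(0.104) = 0.3396
−0.124·log₂(0.124) = 0.3734
Sum ≈ 2.1612 → 2.1612 bits.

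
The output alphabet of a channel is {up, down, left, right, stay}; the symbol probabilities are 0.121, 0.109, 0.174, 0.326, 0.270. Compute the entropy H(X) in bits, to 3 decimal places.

H = −Σ pᵢ log₂ pᵢ.
−0.121·log₂(0.121) = 0.3687
−0.109·log₂(0.109) = 0.3485
−0.174·log₂(0.174) = 0.4390
−0.326·log₂(0.326) = 0.5272
−0.270·log₂(0.270) = 0.5100
Sum ≈ 2.1934 → 2.193 bits.

2.193 bits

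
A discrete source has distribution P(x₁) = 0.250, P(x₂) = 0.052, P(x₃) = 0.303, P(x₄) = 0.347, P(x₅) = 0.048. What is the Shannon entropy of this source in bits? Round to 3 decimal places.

H = −Σ pᵢ log₂ pᵢ.
−0.250·log₂(0.250) = 0.5000
−0.052·log₂(0.052) = 0.2218
−0.303·log₂(0.303) = 0.5220
−0.347·log₂(0.347) = 0.5299
−0.048·log₂(0.048) = 0.2103
Sum ≈ 1.9839 → 1.984 bits.

1.984 bits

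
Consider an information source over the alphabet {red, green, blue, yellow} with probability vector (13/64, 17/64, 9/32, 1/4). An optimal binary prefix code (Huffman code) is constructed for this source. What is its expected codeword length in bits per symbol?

Repeatedly combine the two least-probable nodes; the expected code length is the sum of the merged weights.
merge 13/64 + 1/4 → 29/64
merge 17/64 + 9/32 → 35/64
merge 29/64 + 35/64 → 1
L = 29/64 + 35/64 + 1 = 2 bits/symbol.

2 bits/symbol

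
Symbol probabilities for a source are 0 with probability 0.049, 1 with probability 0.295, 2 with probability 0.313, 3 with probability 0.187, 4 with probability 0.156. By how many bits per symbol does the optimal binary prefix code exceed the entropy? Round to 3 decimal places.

0.077 bits

Entropy H = −Σ p log₂ p ≈ 2.1277 bits.
Huffman merges: 49/1000+39/250→41/200; 187/1000+41/200→49/125; 59/200+313/1000→76/125; 49/125+76/125→1. L = 441/200 ≈ 2.2050.
L − H = 2.2050 − 2.1277 = 0.077 bits.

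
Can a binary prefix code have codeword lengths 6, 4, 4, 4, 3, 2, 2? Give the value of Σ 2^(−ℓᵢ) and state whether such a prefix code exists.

0.828125; yes

With common denominator 2^6 = 64: Σ 2^(−ℓᵢ) = 1/64 + 4/64 + 4/64 + 4/64 + 8/64 + 16/64 + 16/64 = 53/64 = 0.828125.
Kraft's inequality requires Σ ≤ 1; here Σ = 0.828125 ≤ 1, so such a prefix code exists.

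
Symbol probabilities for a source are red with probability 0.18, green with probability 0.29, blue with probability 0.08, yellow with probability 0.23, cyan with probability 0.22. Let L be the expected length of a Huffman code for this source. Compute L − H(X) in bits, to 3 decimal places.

Entropy H = −Σ p log₂ p ≈ 2.2230 bits.
Huffman merges: 2/25+9/50→13/50; 11/50+23/100→9/20; 13/50+29/100→11/20; 9/20+11/20→1. L = 113/50 ≈ 2.2600.
L − H = 2.2600 − 2.2230 = 0.037 bits.

0.037 bits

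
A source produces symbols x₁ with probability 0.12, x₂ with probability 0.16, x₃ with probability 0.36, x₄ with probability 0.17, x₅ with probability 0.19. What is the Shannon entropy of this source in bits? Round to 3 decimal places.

2.211 bits

H = −Σ pᵢ log₂ pᵢ.
−0.12·log₂(0.12) = 0.3671
−0.16·log₂(0.16) = 0.4230
−0.36·log₂(0.36) = 0.5306
−0.17·log₂(0.17) = 0.4346
−0.19·log₂(0.19) = 0.4552
Sum ≈ 2.2105 → 2.211 bits.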